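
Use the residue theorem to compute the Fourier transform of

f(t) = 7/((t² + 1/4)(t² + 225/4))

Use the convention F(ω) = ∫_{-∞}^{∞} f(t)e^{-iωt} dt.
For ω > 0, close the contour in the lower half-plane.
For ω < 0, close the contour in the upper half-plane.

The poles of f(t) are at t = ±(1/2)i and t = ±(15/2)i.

Let g(z) = f(z)e^{-iωz}; for large |z| the factor e^{-iωz} decays in the lower half-plane when ω > 0 and in the upper half-plane when ω < 0.

Case ω > 0 (lower half-plane, clockwise contour ⇒ F(ω) = -2πi·ΣRes):
  Res_{z = - \frac{i}{2}} g(z) = \frac{i e^{- \frac{\omega}{2}}}{8}
  Res_{z = - \frac{15 i}{2}} g(z) = - \frac{i e^{- \frac{15 \omega}{2}}}{120}
  F(ω) = -2πi·ΣRes = \frac{\pi \left(15 e^{7 \omega} - 1\right) e^{- \frac{15 \omega}{2}}}{60}

Case ω < 0 (upper half-plane, counterclockwise contour ⇒ F(ω) = +2πi·ΣRes):
  Res_{z = \frac{i}{2}} g(z) = - \frac{i e^{\frac{\omega}{2}}}{8}
  Res_{z = \frac{15 i}{2}} g(z) = \frac{i e^{\frac{15 \omega}{2}}}{120}
  F(ω) = 2πi·ΣRes = \frac{\pi \left(15 - e^{7 \omega}\right) e^{\frac{\omega}{2}}}{60}

Both cases combine into a single formula in |ω|:

F(ω) = \frac{\pi \left(15 e^{7 \left|{\omega}\right|} - 1\right) e^{- \frac{15 \left|{\omega}\right|}{2}}}{60}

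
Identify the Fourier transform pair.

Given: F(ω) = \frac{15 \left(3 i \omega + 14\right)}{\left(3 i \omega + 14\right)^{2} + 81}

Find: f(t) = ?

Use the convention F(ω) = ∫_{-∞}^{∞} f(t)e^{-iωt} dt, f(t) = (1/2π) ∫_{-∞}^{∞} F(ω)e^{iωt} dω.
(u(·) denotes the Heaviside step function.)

f(t) = 5 e^{- \frac{14 t}{3}} \cos{\left(3 t \right)} u\left(t\right)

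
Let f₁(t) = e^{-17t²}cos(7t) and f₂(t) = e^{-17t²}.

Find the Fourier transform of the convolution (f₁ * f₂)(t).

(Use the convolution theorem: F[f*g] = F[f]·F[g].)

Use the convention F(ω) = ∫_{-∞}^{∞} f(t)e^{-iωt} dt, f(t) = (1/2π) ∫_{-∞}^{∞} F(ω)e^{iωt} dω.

F[f₁*f₂](ω) = \frac{\pi \left(e^{\frac{7 \omega}{17}} + 1\right) e^{- \frac{\omega^{2}}{34} - \frac{7 \omega}{34} - \frac{49}{68}}}{34}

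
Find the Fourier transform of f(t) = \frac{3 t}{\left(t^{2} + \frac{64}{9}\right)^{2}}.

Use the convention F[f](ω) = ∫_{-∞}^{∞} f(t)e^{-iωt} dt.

F(ω) = - \frac{9 i \pi \omega e^{- \frac{8 \left|{\omega}\right|}{3}}}{16}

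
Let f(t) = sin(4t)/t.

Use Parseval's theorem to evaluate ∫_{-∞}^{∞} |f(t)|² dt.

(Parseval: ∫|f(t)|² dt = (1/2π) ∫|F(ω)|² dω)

∫|f(t)|² dt = 4 \pi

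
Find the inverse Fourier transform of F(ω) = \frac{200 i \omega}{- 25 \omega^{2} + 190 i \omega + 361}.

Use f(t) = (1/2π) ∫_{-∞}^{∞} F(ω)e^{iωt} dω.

f(t) = 8 \left(1 - \frac{19 t}{5}\right) e^{- \frac{19 t}{5}} u\left(t\right)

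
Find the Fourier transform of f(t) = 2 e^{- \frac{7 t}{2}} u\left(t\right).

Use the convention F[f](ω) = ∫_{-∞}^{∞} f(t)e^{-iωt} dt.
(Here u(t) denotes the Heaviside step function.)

F(ω) = \frac{4}{2 i \omega + 7}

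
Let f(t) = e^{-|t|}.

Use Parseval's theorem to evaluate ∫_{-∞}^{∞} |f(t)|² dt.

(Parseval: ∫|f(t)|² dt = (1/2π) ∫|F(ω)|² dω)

∫|f(t)|² dt = 1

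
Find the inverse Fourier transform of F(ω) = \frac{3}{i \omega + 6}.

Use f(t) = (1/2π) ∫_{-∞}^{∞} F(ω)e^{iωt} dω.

f(t) = 3 e^{- 6 t} u\left(t\right)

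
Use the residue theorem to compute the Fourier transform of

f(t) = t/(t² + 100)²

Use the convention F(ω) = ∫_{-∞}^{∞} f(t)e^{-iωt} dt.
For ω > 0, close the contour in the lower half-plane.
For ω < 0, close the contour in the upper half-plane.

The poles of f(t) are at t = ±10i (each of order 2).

Let g(z) = f(z)e^{-iωz}; for large |z| the factor e^{-iωz} decays in the lower half-plane when ω > 0 and in the upper half-plane when ω < 0.

Case ω > 0 (lower half-plane, clockwise contour ⇒ F(ω) = -2πi·ΣRes):
  Res_{z = - 10 i} g(z) = \frac{\omega e^{- 10 \omega}}{40} (pole of order 2)
  F(ω) = -2πi·ΣRes = - \frac{i \pi \omega e^{- 10 \omega}}{20}

Case ω < 0 (upper half-plane, counterclockwise contour ⇒ F(ω) = +2πi·ΣRes):
  Res_{z = 10 i} g(z) = - \frac{\omega e^{10 \omega}}{40} (pole of order 2)
  F(ω) = 2πi·ΣRes = - \frac{i \pi \omega e^{10 \omega}}{20}

Both cases combine into a single formula in |ω|:

F(ω) = - \frac{i \pi \omega e^{- 10 \left|{\omega}\right|}}{20}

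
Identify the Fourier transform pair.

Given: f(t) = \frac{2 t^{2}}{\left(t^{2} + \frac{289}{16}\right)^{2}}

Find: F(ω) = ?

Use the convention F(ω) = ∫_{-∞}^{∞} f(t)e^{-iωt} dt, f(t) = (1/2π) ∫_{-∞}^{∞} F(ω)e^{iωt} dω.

F(ω) = \frac{\pi \left(4 - 17 \left|{\omega}\right|\right) e^{- \frac{17 \left|{\omega}\right|}{4}}}{17}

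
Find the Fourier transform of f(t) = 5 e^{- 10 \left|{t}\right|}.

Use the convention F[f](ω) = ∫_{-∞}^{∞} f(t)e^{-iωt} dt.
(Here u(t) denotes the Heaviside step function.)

F(ω) = \frac{100}{\omega^{2} + 100}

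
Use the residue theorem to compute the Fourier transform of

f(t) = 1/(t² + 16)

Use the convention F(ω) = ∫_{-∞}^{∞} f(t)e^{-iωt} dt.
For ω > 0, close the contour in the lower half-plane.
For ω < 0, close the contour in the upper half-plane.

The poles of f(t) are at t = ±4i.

Let g(z) = f(z)e^{-iωz}; for large |z| the factor e^{-iωz} decays in the lower half-plane when ω > 0 and in the upper half-plane when ω < 0.

Case ω > 0 (lower half-plane, clockwise contour ⇒ F(ω) = -2πi·ΣRes):
  Res_{z = - 4 i} g(z) = \frac{i e^{- 4 \omega}}{8}
  F(ω) = -2πi·ΣRes = \frac{\pi e^{- 4 \omega}}{4}

Case ω < 0 (upper half-plane, counterclockwise contour ⇒ F(ω) = +2πi·ΣRes):
  Res_{z = 4 i} g(z) = - \frac{i e^{4 \omega}}{8}
  F(ω) = 2πi·ΣRes = \frac{\pi e^{4 \omega}}{4}

Both cases combine into a single formula in |ω|:

F(ω) = \frac{\pi e^{- 4 \left|{\omega}\right|}}{4}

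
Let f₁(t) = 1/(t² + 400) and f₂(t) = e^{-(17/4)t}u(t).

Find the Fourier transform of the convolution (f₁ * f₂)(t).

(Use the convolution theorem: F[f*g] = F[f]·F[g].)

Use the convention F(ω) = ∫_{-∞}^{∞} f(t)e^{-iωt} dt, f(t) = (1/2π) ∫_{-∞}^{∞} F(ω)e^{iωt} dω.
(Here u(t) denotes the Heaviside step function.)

F[f₁*f₂](ω) = \frac{\pi e^{- 20 \left|{\omega}\right|}}{5 \left(4 i \omega + 17\right)}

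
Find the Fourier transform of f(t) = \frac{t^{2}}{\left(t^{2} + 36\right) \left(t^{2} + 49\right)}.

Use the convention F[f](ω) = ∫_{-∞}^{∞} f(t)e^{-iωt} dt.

F(ω) = \frac{\pi \left(7 - 6 e^{\left|{\omega}\right|}\right) e^{- 7 \left|{\omega}\right|}}{13}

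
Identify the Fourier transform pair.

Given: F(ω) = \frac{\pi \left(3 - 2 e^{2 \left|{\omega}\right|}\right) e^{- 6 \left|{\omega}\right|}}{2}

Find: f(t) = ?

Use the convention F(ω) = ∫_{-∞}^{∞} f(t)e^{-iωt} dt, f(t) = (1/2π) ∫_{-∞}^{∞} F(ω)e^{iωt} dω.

f(t) = \frac{5 t^{2}}{\left(t^{2} + 16\right) \left(t^{2} + 36\right)}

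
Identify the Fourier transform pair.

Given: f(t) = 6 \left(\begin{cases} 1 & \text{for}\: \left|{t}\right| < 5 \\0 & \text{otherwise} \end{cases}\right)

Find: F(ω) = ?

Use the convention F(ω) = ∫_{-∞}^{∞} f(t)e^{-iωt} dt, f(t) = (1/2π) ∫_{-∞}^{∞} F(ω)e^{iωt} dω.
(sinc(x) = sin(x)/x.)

F(ω) = 60 \operatorname{sinc}{\left(5 \omega \right)}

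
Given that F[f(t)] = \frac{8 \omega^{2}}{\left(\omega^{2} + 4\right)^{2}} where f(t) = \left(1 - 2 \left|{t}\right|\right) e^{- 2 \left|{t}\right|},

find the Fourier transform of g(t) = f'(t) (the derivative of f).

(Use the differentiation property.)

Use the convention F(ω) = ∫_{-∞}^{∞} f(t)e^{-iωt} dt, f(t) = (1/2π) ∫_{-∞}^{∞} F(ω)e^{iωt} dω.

F[g](ω) = \frac{8 i \omega^{3}}{\left(\omega^{2} + 4\right)^{2}}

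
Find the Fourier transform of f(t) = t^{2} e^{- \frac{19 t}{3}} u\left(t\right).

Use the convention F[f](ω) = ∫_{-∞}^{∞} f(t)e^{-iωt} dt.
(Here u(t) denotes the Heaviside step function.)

F(ω) = \frac{54}{\left(3 i \omega + 19\right)^{3}}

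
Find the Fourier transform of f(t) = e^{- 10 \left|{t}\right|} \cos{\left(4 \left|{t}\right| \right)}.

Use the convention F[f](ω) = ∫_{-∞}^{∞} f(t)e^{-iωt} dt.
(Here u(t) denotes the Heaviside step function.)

F(ω) = \frac{20 \left(\omega^{2} + 116\right)}{\omega^{4} + 168 \omega^{2} + 13456}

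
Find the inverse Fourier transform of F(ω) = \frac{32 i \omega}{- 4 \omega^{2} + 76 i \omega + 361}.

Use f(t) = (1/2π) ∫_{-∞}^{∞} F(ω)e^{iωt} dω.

f(t) = 8 \left(1 - \frac{19 t}{2}\right) e^{- \frac{19 t}{2}} u\left(t\right)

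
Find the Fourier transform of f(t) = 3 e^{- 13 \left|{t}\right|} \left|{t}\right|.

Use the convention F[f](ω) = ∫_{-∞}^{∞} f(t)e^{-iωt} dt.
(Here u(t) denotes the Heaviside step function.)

F(ω) = \frac{6 \left(169 - \omega^{2}\right)}{\left(\omega^{2} + 169\right)^{2}}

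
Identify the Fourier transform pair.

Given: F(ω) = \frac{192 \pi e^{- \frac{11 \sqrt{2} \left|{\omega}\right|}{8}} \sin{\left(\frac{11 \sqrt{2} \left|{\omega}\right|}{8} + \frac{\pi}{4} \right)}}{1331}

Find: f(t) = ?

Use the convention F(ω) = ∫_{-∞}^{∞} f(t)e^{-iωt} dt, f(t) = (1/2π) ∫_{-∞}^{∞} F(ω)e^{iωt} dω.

f(t) = \frac{3}{t^{4} + \frac{14641}{256}}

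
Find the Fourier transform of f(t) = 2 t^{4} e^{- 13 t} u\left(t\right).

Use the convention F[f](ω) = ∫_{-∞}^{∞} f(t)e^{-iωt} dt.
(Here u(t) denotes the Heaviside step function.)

F(ω) = \frac{48}{\left(i \omega + 13\right)^{5}}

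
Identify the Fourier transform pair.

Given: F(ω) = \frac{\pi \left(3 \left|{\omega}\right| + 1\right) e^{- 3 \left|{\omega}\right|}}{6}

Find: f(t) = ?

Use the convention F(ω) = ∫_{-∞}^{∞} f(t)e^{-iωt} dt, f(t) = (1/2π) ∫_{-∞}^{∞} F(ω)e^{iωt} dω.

f(t) = \frac{9}{\left(t^{2} + 9\right)^{2}}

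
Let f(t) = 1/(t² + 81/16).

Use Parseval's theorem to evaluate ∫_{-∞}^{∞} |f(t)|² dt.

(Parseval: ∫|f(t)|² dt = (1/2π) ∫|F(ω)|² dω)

∫|f(t)|² dt = \frac{32 \pi}{729}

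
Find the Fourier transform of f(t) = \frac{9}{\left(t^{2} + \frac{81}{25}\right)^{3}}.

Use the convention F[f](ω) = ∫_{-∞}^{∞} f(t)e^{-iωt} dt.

F(ω) = \frac{125 \pi \left(27 \omega^{2} + 45 \left|{\omega}\right| + 25\right) e^{- \frac{9 \left|{\omega}\right|}{5}}}{17496}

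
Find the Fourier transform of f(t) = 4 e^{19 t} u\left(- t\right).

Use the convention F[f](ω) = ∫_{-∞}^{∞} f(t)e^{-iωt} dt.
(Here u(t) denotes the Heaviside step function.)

F(ω) = - \frac{4}{i \omega - 19}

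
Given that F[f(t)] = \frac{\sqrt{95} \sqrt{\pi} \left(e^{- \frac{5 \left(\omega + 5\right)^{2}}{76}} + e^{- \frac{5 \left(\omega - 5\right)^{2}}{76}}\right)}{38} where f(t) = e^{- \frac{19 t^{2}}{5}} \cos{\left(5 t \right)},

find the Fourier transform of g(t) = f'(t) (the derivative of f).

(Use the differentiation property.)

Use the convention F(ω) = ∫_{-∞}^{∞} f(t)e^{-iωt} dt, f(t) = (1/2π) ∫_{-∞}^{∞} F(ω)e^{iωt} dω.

F[g](ω) = \frac{\sqrt{95} i \sqrt{\pi} \omega \left(e^{\frac{25 \omega}{19}} + 1\right) e^{- \frac{5 \omega^{2}}{76} - \frac{25 \omega}{38} - \frac{125}{76}}}{38}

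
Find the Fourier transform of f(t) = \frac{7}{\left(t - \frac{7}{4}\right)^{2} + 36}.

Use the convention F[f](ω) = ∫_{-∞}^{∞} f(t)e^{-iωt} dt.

F(ω) = \frac{7 \pi e^{- \frac{7 i \omega}{4} - 6 \left|{\omega}\right|}}{6}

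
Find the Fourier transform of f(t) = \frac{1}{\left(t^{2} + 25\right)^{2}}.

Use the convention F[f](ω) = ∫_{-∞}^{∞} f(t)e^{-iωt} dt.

F(ω) = \frac{\pi \left(5 \left|{\omega}\right| + 1\right) e^{- 5 \left|{\omega}\right|}}{250}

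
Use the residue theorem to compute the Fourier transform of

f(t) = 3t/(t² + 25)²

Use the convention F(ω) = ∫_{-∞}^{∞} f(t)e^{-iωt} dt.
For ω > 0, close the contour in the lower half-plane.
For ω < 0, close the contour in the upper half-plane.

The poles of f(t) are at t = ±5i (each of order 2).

Let g(z) = f(z)e^{-iωz}; for large |z| the factor e^{-iωz} decays in the lower half-plane when ω > 0 and in the upper half-plane when ω < 0.

Case ω > 0 (lower half-plane, clockwise contour ⇒ F(ω) = -2πi·ΣRes):
  Res_{z = - 5 i} g(z) = \frac{3 \omega e^{- 5 \omega}}{20} (pole of order 2)
  F(ω) = -2πi·ΣRes = - \frac{3 i \pi \omega e^{- 5 \omega}}{10}

Case ω < 0 (upper half-plane, counterclockwise contour ⇒ F(ω) = +2πi·ΣRes):
  Res_{z = 5 i} g(z) = - \frac{3 \omega e^{5 \omega}}{20} (pole of order 2)
  F(ω) = 2πi·ΣRes = - \frac{3 i \pi \omega e^{5 \omega}}{10}

Both cases combine into a single formula in |ω|:

F(ω) = - \frac{3 i \pi \omega e^{- 5 \left|{\omega}\right|}}{10}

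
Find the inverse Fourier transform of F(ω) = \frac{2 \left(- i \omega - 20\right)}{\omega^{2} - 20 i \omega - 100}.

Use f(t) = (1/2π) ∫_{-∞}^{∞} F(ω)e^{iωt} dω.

f(t) = 2 \left(10 t + 1\right) e^{- 10 t} u\left(t\right)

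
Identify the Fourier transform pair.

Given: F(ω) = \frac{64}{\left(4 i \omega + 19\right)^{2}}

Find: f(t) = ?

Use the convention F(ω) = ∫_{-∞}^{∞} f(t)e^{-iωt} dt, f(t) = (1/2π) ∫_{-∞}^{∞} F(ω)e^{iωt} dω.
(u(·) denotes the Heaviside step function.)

f(t) = 4 t e^{- \frac{19 t}{4}} u\left(t\right)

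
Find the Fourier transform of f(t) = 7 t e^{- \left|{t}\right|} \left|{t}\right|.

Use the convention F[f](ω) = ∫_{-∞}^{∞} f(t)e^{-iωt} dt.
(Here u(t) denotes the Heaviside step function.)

F(ω) = \frac{28 i \omega \left(\omega^{2} - 3\right)}{\left(\omega^{2} + 1\right)^{3}}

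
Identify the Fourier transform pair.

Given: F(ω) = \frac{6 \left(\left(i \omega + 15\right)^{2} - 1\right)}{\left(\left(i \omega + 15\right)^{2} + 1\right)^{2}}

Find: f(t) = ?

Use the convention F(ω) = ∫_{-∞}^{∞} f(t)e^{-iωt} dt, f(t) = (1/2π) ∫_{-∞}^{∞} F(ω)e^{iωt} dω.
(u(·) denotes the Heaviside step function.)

f(t) = 6 t e^{- 15 t} \cos{\left(t \right)} u\left(t\right)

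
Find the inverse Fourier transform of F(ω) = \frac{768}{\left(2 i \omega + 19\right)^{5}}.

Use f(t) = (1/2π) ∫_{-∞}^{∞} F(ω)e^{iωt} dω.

f(t) = t^{4} e^{- \frac{19 t}{2}} u\left(t\right)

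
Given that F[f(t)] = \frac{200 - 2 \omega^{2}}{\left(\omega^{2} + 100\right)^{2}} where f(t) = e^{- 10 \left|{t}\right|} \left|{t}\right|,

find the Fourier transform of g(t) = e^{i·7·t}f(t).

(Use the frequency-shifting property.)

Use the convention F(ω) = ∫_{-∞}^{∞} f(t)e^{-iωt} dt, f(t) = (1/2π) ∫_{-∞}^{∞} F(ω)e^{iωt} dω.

F[g](ω) = \frac{2 \left(100 - \left(\omega - 7\right)^{2}\right)}{\left(\left(\omega - 7\right)^{2} + 100\right)^{2}}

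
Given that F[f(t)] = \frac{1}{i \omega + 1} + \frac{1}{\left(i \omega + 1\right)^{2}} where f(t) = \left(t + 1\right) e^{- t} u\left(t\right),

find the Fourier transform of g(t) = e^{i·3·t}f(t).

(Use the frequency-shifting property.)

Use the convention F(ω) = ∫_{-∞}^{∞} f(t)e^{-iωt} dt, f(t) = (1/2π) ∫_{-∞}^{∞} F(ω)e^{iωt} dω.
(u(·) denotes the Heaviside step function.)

F[g](ω) = \frac{i \left(\omega - 3\right) + \left(i \left(\omega - 3\right) + 1\right)^{2} + 1}{\left(i \left(\omega - 3\right) + 1\right)^{3}}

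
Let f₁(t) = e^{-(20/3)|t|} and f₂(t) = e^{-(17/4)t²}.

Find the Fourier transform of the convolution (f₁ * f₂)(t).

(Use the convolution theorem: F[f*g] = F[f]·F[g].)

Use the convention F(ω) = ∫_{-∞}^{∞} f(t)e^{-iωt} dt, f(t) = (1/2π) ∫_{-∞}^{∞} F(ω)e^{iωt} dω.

F[f₁*f₂](ω) = \frac{240 \sqrt{17} \sqrt{\pi} e^{- \frac{\omega^{2}}{17}}}{17 \left(9 \omega^{2} + 400\right)}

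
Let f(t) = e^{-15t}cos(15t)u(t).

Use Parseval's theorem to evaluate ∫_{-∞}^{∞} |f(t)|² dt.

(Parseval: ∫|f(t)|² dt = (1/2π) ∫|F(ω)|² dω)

∫|f(t)|² dt = \frac{1}{40}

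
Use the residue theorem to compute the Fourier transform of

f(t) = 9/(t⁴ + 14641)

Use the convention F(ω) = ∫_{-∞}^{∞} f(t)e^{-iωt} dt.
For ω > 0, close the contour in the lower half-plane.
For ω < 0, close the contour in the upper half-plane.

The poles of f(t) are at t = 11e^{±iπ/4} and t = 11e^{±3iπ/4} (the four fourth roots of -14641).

Let g(z) = f(z)e^{-iωz}; for large |z| the factor e^{-iωz} decays in the lower half-plane when ω > 0 and in the upper half-plane when ω < 0.

Case ω > 0 (lower half-plane, clockwise contour ⇒ F(ω) = -2πi·ΣRes):
  Res_{z = - \frac{11 \sqrt{2}}{2} - \frac{11 \sqrt{2} i}{2}} g(z) = \frac{9 \sqrt{2} i \left(1 - i\right) e^{\frac{11 \sqrt{2} \omega \left(-1 + i\right)}{2}}}{10648}
  Res_{z = \frac{11 \sqrt{2}}{2} - \frac{11 \sqrt{2} i}{2}} g(z) = \frac{9 \sqrt{2} i \left(1 + i\right) e^{- \frac{11 \sqrt{2} \omega \left(1 + i\right)}{2}}}{10648}
  F(ω) = -2πi·ΣRes = \frac{9 \sqrt{2} \pi \left(1 - i\right) \left(e^{11 \sqrt{2} i \omega} + i\right) e^{- \frac{11 \sqrt{2} \omega \left(1 + i\right)}{2}}}{5324} = \frac{9 \pi e^{- \frac{11 \sqrt{2} \omega}{2}} \sin{\left(\frac{11 \sqrt{2} \omega}{2} + \frac{\pi}{4} \right)}}{1331}

Case ω < 0 (upper half-plane, counterclockwise contour ⇒ F(ω) = +2πi·ΣRes):
  Res_{z = \frac{11 \sqrt{2}}{2} + \frac{11 \sqrt{2} i}{2}} g(z) = \frac{9 \sqrt{2} i \left(-1 + i\right) e^{\frac{11 \sqrt{2} \omega \left(1 - i\right)}{2}}}{10648}
  Res_{z = - \frac{11 \sqrt{2}}{2} + \frac{11 \sqrt{2} i}{2}} g(z) = \frac{9 \sqrt{2} \left(1 - i\right) e^{\frac{11 \sqrt{2} \omega \left(1 + i\right)}{2}}}{10648}
  F(ω) = 2πi·ΣRes = - \frac{9 \sqrt{2} i \pi \left(i \left(1 - i\right) e^{\frac{11 \sqrt{2} \omega \left(1 - i\right)}{2}} - \left(1 - i\right) e^{\frac{11 \sqrt{2} \omega \left(1 + i\right)}{2}}\right)}{5324} = \frac{9 \pi e^{\frac{11 \sqrt{2} \omega}{2}} \cos{\left(\frac{11 \sqrt{2} \omega}{2} + \frac{\pi}{4} \right)}}{1331}

Both cases combine into a single formula in |ω|:

F(ω) = \frac{9 \pi e^{- \frac{11 \sqrt{2} \left|{\omega}\right|}{2}} \sin{\left(\frac{11 \sqrt{2} \left|{\omega}\right|}{2} + \frac{\pi}{4} \right)}}{1331}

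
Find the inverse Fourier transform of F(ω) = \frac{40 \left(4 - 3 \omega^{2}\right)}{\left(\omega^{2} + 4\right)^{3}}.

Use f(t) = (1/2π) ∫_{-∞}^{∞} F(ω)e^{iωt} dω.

f(t) = 5 t^{2} e^{- 2 \left|{t}\right|}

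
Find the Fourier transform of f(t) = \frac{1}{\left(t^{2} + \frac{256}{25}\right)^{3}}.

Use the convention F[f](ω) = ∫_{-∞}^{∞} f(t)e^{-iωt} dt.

F(ω) = \frac{125 \pi \left(256 \omega^{2} + 240 \left|{\omega}\right| + 75\right) e^{- \frac{16 \left|{\omega}\right|}{5}}}{8388608}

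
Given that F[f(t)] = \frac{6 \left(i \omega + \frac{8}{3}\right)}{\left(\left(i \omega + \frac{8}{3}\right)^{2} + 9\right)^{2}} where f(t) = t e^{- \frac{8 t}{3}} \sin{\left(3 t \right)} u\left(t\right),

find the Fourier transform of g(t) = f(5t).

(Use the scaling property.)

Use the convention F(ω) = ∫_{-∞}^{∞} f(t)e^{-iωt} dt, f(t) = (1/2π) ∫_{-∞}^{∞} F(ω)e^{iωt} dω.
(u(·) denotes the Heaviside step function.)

F[g](ω) = \frac{4050 \left(3 i \omega + 40\right)}{\left(\left(3 i \omega + 40\right)^{2} + 2025\right)^{2}}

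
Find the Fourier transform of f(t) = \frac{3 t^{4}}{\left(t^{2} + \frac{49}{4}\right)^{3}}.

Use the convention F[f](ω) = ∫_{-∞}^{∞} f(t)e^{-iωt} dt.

F(ω) = \frac{3 \pi \left(49 \omega^{2} - 70 \left|{\omega}\right| + 12\right) e^{- \frac{7 \left|{\omega}\right|}{2}}}{112}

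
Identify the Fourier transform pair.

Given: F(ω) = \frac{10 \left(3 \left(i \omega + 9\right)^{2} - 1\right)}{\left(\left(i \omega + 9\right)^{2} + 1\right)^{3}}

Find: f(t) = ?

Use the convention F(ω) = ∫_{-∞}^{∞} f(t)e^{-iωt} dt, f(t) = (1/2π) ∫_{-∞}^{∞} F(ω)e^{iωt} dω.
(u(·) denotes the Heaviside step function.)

f(t) = 5 t^{2} e^{- 9 t} \sin{\left(t \right)} u\left(t\right)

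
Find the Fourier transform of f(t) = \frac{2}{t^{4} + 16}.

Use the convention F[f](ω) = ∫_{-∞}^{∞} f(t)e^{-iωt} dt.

F(ω) = \frac{\pi e^{- \sqrt{2} \left|{\omega}\right|} \sin{\left(\sqrt{2} \left|{\omega}\right| + \frac{\pi}{4} \right)}}{4}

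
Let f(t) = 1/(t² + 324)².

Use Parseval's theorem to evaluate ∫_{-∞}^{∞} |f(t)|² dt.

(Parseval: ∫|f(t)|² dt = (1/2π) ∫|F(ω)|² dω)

∫|f(t)|² dt = \frac{5 \pi}{9795520512}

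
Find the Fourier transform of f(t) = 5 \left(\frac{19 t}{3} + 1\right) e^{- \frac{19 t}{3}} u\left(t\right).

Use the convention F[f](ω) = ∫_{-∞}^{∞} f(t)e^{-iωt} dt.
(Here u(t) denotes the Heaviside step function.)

F(ω) = \frac{15 \left(- 3 i \omega - 38\right)}{9 \omega^{2} - 114 i \omega - 361}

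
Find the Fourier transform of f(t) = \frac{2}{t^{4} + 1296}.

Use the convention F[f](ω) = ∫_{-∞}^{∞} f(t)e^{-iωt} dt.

F(ω) = \frac{\pi e^{- 3 \sqrt{2} \left|{\omega}\right|} \sin{\left(3 \sqrt{2} \left|{\omega}\right| + \frac{\pi}{4} \right)}}{108}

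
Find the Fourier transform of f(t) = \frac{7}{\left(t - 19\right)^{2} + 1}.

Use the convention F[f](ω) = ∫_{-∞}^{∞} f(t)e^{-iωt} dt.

F(ω) = 7 \pi e^{- 19 i \omega - \left|{\omega}\right|}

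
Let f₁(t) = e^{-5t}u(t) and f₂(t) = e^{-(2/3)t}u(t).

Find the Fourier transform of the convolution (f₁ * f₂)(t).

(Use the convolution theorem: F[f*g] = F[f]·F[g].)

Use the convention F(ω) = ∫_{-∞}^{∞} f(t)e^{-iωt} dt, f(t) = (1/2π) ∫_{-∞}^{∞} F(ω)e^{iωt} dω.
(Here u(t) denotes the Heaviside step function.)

F[f₁*f₂](ω) = \frac{3}{\left(i \omega + 5\right) \left(3 i \omega + 2\right)}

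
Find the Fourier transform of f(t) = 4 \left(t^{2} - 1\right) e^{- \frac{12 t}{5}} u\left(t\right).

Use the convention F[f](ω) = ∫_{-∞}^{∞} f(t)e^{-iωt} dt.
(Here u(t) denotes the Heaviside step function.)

F(ω) = \frac{20 \left(250 i \omega - \left(5 i \omega + 12\right)^{3} + 600\right)}{\left(5 i \omega + 12\right)^{4}}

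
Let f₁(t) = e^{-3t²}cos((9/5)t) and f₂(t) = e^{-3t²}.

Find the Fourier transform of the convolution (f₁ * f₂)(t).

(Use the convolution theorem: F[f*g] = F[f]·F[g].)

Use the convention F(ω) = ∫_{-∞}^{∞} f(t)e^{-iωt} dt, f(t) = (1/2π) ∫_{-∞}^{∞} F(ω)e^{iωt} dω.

F[f₁*f₂](ω) = \frac{\pi \left(e^{\frac{3 \omega}{5}} + 1\right) e^{- \frac{\omega^{2}}{6} - \frac{3 \omega}{10} - \frac{27}{100}}}{6}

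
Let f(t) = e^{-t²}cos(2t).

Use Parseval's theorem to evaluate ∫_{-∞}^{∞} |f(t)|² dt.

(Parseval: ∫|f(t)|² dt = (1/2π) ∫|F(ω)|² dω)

∫|f(t)|² dt = \frac{\sqrt{2} \sqrt{\pi} \left(1 + e^{2}\right)}{4 e^{2}}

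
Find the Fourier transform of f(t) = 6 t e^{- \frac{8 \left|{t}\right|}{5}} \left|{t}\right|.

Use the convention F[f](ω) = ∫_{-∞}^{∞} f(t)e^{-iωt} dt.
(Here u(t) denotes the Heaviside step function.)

F(ω) = \frac{15000 i \omega \left(25 \omega^{2} - 192\right)}{\left(25 \omega^{2} + 64\right)^{3}}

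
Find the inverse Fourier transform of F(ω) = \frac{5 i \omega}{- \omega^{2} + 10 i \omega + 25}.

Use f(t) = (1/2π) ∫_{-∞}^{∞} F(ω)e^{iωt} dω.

f(t) = 5 \left(1 - 5 t\right) e^{- 5 t} u\left(t\right)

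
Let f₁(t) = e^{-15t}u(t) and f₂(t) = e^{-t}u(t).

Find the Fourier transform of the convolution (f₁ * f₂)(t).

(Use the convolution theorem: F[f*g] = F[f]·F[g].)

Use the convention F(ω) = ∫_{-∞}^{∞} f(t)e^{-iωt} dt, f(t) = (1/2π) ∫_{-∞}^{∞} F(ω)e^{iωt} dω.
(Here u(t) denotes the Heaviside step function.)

F[f₁*f₂](ω) = \frac{1}{\left(i \omega + 1\right) \left(i \omega + 15\right)}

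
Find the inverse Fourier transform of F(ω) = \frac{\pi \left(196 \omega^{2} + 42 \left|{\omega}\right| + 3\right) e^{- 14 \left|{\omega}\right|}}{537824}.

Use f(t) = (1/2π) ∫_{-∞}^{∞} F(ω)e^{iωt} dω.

f(t) = \frac{8}{\left(t^{2} + 196\right)^{3}}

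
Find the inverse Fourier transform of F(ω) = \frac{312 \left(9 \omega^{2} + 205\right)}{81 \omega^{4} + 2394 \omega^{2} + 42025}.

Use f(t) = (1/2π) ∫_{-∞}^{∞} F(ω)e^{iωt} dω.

f(t) = 4 e^{- \frac{13 \left|{t}\right|}{3}} \cos{\left(2 \left|{t}\right| \right)}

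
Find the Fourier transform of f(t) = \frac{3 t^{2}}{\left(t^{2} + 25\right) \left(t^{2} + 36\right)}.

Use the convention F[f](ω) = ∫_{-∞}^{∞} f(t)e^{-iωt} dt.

F(ω) = \frac{3 \pi \left(6 - 5 e^{\left|{\omega}\right|}\right) e^{- 6 \left|{\omega}\right|}}{11}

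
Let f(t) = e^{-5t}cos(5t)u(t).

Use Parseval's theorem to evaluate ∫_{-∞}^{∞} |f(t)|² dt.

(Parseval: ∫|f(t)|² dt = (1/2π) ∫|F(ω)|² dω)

∫|f(t)|² dt = \frac{3}{40}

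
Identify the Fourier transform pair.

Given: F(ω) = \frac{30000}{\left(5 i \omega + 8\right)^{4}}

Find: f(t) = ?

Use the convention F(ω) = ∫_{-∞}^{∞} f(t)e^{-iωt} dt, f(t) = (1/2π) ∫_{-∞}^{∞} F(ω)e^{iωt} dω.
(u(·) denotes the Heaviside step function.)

f(t) = 8 t^{3} e^{- \frac{8 t}{5}} u\left(t\right)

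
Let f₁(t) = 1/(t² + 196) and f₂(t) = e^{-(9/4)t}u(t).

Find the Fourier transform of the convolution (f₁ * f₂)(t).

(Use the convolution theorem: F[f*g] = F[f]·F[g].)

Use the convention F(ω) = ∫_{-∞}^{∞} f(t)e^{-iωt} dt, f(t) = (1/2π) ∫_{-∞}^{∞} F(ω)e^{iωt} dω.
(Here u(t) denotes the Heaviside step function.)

F[f₁*f₂](ω) = \frac{2 \pi e^{- 14 \left|{\omega}\right|}}{7 \left(4 i \omega + 9\right)}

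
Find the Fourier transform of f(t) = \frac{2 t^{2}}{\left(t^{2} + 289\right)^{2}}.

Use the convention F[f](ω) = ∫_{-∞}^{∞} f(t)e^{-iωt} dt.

F(ω) = \frac{\pi \left(1 - 17 \left|{\omega}\right|\right) e^{- 17 \left|{\omega}\right|}}{17}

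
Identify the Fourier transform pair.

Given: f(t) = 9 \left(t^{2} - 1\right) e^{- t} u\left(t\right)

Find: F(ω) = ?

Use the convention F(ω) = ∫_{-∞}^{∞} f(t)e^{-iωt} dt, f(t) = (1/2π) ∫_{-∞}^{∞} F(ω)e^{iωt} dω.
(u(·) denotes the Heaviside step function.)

F(ω) = \frac{9 \left(2 i \omega - \left(i \omega + 1\right)^{3} + 2\right)}{\left(i \omega + 1\right)^{4}}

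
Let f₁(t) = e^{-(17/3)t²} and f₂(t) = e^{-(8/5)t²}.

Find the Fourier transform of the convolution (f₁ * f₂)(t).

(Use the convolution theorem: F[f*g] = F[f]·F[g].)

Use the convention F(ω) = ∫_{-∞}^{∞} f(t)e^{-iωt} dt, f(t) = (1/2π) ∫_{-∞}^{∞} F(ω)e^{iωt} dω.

F[f₁*f₂](ω) = \frac{\sqrt{510} \pi e^{- \frac{109 \omega^{2}}{544}}}{68}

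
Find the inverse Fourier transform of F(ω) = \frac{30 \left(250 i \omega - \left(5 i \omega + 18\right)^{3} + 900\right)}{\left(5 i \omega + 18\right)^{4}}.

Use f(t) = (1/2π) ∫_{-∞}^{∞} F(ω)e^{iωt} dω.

f(t) = 6 \left(t^{2} - 1\right) e^{- \frac{18 t}{5}} u\left(t\right)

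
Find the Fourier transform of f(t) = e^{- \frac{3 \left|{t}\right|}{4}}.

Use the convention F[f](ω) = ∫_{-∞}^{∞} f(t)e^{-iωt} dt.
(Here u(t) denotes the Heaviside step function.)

F(ω) = \frac{24}{16 \omega^{2} + 9}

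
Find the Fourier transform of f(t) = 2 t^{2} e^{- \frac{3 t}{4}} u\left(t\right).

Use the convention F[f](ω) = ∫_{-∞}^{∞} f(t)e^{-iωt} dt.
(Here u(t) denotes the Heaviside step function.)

F(ω) = \frac{256}{\left(4 i \omega + 3\right)^{3}}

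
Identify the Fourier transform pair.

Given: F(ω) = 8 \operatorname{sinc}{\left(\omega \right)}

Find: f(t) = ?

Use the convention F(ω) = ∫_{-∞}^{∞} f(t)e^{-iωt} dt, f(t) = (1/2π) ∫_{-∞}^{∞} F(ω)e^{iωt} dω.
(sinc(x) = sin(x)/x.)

f(t) = 4 \left(\begin{cases} 1 & \text{for}\: \left|{t}\right| < 1 \\0 & \text{otherwise} \end{cases}\right)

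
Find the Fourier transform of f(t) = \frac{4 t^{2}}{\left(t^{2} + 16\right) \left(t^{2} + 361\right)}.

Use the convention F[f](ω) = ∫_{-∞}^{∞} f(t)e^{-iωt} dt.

F(ω) = \frac{4 \pi \left(19 - 4 e^{15 \left|{\omega}\right|}\right) e^{- 19 \left|{\omega}\right|}}{345}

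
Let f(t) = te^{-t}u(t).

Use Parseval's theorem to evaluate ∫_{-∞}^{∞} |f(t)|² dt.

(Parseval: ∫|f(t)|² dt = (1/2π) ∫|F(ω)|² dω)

∫|f(t)|² dt = \frac{1}{4}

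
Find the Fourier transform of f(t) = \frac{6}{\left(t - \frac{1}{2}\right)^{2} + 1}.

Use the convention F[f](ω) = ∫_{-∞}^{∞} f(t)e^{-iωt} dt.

F(ω) = 6 \pi e^{- \frac{i \omega}{2} - \left|{\omega}\right|}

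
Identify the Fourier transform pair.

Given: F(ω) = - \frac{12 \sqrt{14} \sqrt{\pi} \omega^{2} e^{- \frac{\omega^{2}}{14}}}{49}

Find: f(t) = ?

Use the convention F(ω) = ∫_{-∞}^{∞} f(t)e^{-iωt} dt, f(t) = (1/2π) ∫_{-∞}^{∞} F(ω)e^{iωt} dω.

f(t) = 6 \left(14 t^{2} - 2\right) e^{- \frac{7 t^{2}}{2}}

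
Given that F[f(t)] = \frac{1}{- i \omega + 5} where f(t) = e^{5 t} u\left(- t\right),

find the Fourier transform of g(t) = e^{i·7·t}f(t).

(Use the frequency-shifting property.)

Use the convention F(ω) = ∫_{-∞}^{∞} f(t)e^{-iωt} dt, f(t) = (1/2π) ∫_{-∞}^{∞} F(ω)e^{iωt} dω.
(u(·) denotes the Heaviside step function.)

F[g](ω) = \frac{i}{\omega - 7 + 5 i}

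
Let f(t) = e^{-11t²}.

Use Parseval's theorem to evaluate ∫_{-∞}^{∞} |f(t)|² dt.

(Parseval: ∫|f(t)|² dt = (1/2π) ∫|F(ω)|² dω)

∫|f(t)|² dt = \frac{\sqrt{22} \sqrt{\pi}}{22}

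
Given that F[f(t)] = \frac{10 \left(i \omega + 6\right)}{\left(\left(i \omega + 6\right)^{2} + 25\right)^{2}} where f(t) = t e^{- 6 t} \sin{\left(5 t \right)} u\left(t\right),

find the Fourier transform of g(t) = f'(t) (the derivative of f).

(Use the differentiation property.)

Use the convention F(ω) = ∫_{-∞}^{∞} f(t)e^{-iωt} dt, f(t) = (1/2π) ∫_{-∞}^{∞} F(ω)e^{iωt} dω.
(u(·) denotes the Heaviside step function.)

F[g](ω) = \frac{10 i \omega \left(i \omega + 6\right)}{\left(\left(i \omega + 6\right)^{2} + 25\right)^{2}}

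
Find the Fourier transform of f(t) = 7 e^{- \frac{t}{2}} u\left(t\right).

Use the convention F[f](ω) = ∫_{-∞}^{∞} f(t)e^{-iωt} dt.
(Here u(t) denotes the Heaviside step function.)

F(ω) = \frac{14}{2 i \omega + 1}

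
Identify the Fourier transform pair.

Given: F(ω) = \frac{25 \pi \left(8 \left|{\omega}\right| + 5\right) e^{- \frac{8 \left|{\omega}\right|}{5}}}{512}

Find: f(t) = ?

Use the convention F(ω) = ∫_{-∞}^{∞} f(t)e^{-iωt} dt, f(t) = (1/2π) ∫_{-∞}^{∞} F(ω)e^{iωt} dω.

f(t) = \frac{2}{\left(t^{2} + \frac{64}{25}\right)^{2}}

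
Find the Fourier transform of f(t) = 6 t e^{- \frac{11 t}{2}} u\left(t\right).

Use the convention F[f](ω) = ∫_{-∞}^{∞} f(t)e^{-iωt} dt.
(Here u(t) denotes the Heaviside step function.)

F(ω) = \frac{24}{\left(2 i \omega + 11\right)^{2}}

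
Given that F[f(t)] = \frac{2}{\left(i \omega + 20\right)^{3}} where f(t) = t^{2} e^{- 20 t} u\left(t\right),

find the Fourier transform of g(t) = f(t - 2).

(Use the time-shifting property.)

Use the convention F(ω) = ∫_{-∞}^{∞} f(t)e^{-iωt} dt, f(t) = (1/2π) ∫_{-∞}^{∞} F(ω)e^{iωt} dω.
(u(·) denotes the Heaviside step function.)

F[g](ω) = \frac{2 e^{- 2 i \omega}}{\left(i \omega + 20\right)^{3}}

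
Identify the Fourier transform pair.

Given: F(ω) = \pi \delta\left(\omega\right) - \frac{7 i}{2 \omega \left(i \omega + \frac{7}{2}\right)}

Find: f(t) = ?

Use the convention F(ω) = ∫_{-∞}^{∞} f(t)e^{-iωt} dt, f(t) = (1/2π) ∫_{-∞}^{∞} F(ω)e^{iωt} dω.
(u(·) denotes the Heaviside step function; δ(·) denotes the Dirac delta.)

f(t) = \left(1 - e^{- \frac{7 t}{2}}\right) u\left(t\right)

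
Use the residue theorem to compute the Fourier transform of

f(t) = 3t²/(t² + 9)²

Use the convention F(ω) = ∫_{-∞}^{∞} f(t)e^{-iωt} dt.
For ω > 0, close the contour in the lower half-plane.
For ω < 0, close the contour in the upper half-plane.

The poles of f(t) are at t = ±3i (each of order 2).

Let g(z) = f(z)e^{-iωz}; for large |z| the factor e^{-iωz} decays in the lower half-plane when ω > 0 and in the upper half-plane when ω < 0.

Case ω > 0 (lower half-plane, clockwise contour ⇒ F(ω) = -2πi·ΣRes):
  Res_{z = - 3 i} g(z) = \frac{i \left(1 - 3 \omega\right) e^{- 3 \omega}}{4} (pole of order 2)
  F(ω) = -2πi·ΣRes = \frac{\pi \left(1 - 3 \omega\right) e^{- 3 \omega}}{2}

Case ω < 0 (upper half-plane, counterclockwise contour ⇒ F(ω) = +2πi·ΣRes):
  Res_{z = 3 i} g(z) = \frac{i \left(- 3 \omega - 1\right) e^{3 \omega}}{4} (pole of order 2)
  F(ω) = 2πi·ΣRes = \frac{\pi \left(3 \omega + 1\right) e^{3 \omega}}{2}

Both cases combine into a single formula in |ω|:

F(ω) = \frac{\pi \left(1 - 3 \left|{\omega}\right|\right) e^{- 3 \left|{\omega}\right|}}{2}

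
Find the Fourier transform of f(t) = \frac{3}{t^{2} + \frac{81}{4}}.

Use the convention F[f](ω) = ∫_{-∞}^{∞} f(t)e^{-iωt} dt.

F(ω) = \frac{2 \pi e^{- \frac{9 \left|{\omega}\right|}{2}}}{3}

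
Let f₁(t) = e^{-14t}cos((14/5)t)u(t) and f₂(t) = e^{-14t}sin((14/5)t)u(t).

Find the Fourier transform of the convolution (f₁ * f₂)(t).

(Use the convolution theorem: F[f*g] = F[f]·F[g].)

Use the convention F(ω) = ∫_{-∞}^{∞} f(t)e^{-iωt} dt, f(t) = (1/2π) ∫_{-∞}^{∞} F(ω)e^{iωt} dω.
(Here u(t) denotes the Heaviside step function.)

F[f₁*f₂](ω) = \frac{1750 \left(i \omega + 14\right)}{\left(25 \left(i \omega + 14\right)^{2} + 196\right)^{2}}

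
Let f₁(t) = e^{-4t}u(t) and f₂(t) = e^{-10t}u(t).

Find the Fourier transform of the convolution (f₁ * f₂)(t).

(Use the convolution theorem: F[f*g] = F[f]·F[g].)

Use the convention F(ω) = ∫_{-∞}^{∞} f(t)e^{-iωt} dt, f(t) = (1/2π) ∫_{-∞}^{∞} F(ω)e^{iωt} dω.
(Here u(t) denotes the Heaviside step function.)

F[f₁*f₂](ω) = \frac{1}{\left(i \omega + 4\right) \left(i \omega + 10\right)}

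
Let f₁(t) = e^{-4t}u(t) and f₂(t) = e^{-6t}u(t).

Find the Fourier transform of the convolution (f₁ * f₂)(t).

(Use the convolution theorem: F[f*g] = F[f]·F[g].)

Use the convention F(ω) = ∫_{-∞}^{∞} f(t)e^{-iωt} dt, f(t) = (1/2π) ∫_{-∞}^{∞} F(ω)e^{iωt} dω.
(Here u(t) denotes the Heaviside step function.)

F[f₁*f₂](ω) = \frac{1}{\left(i \omega + 4\right) \left(i \omega + 6\right)}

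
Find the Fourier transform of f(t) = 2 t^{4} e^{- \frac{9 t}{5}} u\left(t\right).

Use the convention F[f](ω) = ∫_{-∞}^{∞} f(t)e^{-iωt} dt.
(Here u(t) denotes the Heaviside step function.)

F(ω) = \frac{150000}{\left(5 i \omega + 9\right)^{5}}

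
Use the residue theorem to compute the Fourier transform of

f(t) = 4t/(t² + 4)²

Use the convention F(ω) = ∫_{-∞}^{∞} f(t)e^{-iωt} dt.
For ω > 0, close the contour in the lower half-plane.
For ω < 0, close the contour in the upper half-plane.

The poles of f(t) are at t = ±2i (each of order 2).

Let g(z) = f(z)e^{-iωz}; for large |z| the factor e^{-iωz} decays in the lower half-plane when ω > 0 and in the upper half-plane when ω < 0.

Case ω > 0 (lower half-plane, clockwise contour ⇒ F(ω) = -2πi·ΣRes):
  Res_{z = - 2 i} g(z) = \frac{\omega e^{- 2 \omega}}{2} (pole of order 2)
  F(ω) = -2πi·ΣRes = - i \pi \omega e^{- 2 \omega}

Case ω < 0 (upper half-plane, counterclockwise contour ⇒ F(ω) = +2πi·ΣRes):
  Res_{z = 2 i} g(z) = - \frac{\omega e^{2 \omega}}{2} (pole of order 2)
  F(ω) = 2πi·ΣRes = - i \pi \omega e^{2 \omega}

Both cases combine into a single formula in |ω|:

F(ω) = - i \pi \omega e^{- 2 \left|{\omega}\right|}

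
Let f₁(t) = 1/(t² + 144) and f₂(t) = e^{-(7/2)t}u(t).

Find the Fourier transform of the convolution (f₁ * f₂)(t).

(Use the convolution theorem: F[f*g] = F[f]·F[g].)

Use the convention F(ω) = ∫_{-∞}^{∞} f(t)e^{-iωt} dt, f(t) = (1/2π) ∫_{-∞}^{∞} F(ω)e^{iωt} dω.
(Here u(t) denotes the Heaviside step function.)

F[f₁*f₂](ω) = \frac{\pi e^{- 12 \left|{\omega}\right|}}{6 \left(2 i \omega + 7\right)}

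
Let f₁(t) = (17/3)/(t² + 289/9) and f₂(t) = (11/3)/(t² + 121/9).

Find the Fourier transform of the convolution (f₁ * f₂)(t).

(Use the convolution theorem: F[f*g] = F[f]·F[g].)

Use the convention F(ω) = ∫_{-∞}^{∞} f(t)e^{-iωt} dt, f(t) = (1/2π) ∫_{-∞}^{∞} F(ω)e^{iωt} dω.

F[f₁*f₂](ω) = \pi^{2} e^{- \frac{28 \left|{\omega}\right|}{3}}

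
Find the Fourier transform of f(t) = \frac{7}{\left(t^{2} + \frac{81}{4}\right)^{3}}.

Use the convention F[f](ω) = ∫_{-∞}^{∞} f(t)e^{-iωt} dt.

F(ω) = \frac{7 \pi \left(27 \omega^{2} + 18 \left|{\omega}\right| + 4\right) e^{- \frac{9 \left|{\omega}\right|}{2}}}{19683}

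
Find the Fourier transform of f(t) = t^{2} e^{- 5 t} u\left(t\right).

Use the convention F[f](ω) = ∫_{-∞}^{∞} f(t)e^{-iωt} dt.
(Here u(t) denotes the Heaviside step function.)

F(ω) = \frac{2}{\left(i \omega + 5\right)^{3}}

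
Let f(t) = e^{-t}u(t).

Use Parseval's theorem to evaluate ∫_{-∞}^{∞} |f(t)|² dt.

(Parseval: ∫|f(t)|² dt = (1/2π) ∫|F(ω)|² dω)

∫|f(t)|² dt = \frac{1}{2}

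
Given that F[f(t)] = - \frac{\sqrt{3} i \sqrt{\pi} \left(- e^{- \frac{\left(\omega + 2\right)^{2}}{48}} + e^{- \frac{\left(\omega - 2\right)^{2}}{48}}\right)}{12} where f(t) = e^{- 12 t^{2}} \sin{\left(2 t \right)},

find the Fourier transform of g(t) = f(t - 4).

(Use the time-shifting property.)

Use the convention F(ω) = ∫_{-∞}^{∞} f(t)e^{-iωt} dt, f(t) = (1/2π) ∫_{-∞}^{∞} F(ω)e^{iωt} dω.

F[g](ω) = \frac{\sqrt{3} i \sqrt{\pi} \left(1 - e^{\frac{\omega}{6}}\right) e^{- \frac{\omega^{2}}{48} - \frac{\omega}{12} - 4 i \omega - \frac{1}{12}}}{12}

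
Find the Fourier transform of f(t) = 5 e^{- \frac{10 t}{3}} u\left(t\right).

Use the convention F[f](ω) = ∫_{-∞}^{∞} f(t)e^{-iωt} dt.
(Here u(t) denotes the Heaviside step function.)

F(ω) = \frac{15}{3 i \omega + 10}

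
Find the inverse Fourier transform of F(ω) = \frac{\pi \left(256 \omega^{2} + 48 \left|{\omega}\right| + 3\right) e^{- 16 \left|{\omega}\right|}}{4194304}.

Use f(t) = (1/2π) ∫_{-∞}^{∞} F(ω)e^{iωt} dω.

f(t) = \frac{2}{\left(t^{2} + 256\right)^{3}}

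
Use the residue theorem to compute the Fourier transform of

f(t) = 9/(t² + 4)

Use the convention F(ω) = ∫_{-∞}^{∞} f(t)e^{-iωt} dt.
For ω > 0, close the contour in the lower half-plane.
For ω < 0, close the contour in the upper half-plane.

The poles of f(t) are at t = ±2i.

Let g(z) = f(z)e^{-iωz}; for large |z| the factor e^{-iωz} decays in the lower half-plane when ω > 0 and in the upper half-plane when ω < 0.

Case ω > 0 (lower half-plane, clockwise contour ⇒ F(ω) = -2πi·ΣRes):
  Res_{z = - 2 i} g(z) = \frac{9 i e^{- 2 \omega}}{4}
  F(ω) = -2πi·ΣRes = \frac{9 \pi e^{- 2 \omega}}{2}

Case ω < 0 (upper half-plane, counterclockwise contour ⇒ F(ω) = +2πi·ΣRes):
  Res_{z = 2 i} g(z) = - \frac{9 i e^{2 \omega}}{4}
  F(ω) = 2πi·ΣRes = \frac{9 \pi e^{2 \omega}}{2}

Both cases combine into a single formula in |ω|:

F(ω) = \frac{9 \pi e^{- 2 \left|{\omega}\right|}}{2}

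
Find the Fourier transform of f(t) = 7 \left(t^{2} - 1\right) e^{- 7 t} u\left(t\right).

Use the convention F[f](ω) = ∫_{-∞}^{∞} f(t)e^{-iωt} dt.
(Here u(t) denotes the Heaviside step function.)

F(ω) = \frac{7 \left(2 i \omega - \left(i \omega + 7\right)^{3} + 14\right)}{\left(i \omega + 7\right)^{4}}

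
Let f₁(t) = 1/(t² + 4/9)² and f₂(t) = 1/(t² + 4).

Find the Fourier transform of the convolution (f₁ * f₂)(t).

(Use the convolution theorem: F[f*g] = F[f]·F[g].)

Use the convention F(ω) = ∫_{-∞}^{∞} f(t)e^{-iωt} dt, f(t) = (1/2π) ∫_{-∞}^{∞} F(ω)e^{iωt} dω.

F[f₁*f₂](ω) = \frac{9 \pi^{2} \left(2 \left|{\omega}\right| + 3\right) e^{- \frac{8 \left|{\omega}\right|}{3}}}{32}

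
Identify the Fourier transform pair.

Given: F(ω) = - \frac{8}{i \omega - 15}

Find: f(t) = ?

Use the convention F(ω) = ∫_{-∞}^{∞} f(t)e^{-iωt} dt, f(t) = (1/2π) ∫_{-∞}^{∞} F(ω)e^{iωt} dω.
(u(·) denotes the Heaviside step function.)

f(t) = 8 e^{15 t} u\left(- t\right)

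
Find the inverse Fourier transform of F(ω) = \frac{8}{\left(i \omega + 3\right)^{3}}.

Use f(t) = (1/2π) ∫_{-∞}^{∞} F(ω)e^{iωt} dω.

f(t) = 4 t^{2} e^{- 3 t} u\left(t\right)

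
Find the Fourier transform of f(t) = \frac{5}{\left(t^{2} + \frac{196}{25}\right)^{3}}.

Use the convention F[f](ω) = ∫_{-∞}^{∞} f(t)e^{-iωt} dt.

F(ω) = \frac{625 \pi \left(196 \omega^{2} + 210 \left|{\omega}\right| + 75\right) e^{- \frac{14 \left|{\omega}\right|}{5}}}{4302592}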